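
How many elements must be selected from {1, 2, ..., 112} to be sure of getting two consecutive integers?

Partition {1, …, 112} into 56 pairs: {1,2}, {3,4}, …, {111,112}.
Choosing 56 integers — say the 56 even numbers 2, 4, …, 112 — takes one from each pair and avoids the property.
Choosing 57 forces two into the same pair by pigeonhole, and those are consecutive. So 57.

57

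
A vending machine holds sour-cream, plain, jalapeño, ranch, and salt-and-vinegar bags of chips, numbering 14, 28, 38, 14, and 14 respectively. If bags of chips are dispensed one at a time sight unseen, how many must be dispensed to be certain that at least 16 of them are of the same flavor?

In the worst case we take at most 15 of each flavor, but all 14 sour-cream, all 14 ranch, and all 14 salt-and-vinegar (fewer than 15), giving 14 + 15 + 15 + 14 + 14 = 72.
One more bag of chips then forces some flavor to 16, so 72 + 1 = 73.

73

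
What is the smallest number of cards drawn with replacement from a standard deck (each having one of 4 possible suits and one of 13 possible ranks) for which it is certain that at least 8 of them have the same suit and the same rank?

There are 4 × 13 = 52 (suit, rank) combinations acting as pigeonholes.
With 52 × 7 = 364 cards drawn with replacement from a standard deck we could place exactly 7 in each, with no (suit, rank) pair reaching 8.
One more forces some (suit, rank) pair to hold 8, so 364 + 1 = 365.

365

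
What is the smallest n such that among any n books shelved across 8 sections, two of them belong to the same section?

There are 8 sections acting as pigeonholes.
With 8 books we could place one in each, avoiding any repeat.
One more forces some class to hold 2, so 8 + 1 = 9.

9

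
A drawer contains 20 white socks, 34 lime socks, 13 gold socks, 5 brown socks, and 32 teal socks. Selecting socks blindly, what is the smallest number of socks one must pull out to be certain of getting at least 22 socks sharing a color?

In the worst case we take at most 21 of each color, but all 20 white, all 13 gold, and all 5 brown (fewer than 21), giving 20 + 21 + 13 + 5 + 21 = 80.
One more sock then forces some color to 22, so 80 + 1 = 81.

81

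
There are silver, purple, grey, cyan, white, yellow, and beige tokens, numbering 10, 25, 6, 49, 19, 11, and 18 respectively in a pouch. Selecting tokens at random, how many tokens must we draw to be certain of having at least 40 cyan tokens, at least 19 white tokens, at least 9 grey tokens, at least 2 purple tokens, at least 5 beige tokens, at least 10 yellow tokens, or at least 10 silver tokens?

The worst case stops just short of every target: 9 silver, 1 purple, all 6 grey, 39 cyan, 18 white, 9 yellow, 4 beige — 9 + 1 + 6 + 39 + 18 + 9 + 4 = 86 tokens.
One more token must push some color to its target, so 86 + 1 = 87.

87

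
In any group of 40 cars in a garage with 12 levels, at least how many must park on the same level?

4

The 40 cars fall into 12 levels.
If each of the 12 levels held at most 3, the total would be at most 12 × 3 = 36 < 40, a contradiction.
So at least one holds ⌈40/12⌉ = 4.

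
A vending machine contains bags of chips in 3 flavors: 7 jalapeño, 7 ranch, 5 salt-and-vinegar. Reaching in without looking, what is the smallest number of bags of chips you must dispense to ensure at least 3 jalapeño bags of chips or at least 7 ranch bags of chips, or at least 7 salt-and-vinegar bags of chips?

14

Each of the 3 flavors has its own threshold; avoid all of them simultaneously.
The worst case stops just short of every target: 2 jalapeño, 6 ranch, all 5 salt-and-vinegar — 2 + 6 + 5 = 13 bags of chips.
One more bag of chips must push some flavor to its target, so 13 + 1 = 14.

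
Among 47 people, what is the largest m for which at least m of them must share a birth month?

If each of the 12 months of the year held at most 3, the total would be at most 12 × 3 = 36 < 47, a contradiction.
So at least one holds ⌈47/12⌉ = 4.

4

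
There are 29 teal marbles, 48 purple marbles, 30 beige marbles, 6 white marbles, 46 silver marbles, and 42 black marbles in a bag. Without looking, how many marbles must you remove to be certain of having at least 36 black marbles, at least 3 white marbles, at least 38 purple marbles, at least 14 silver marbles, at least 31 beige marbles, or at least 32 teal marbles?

The worst case stops just short of every target: all 29 teal, 37 purple, 30 beige, 2 white, 13 silver, 35 black — 29 + 37 + 30 + 2 + 13 + 35 = 146 marbles.
One more marble must push some color to its target, so 146 + 1 = 147.

147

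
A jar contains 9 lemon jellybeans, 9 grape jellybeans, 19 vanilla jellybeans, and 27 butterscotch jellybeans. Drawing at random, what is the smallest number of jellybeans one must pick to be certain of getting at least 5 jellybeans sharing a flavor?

17

Treat the 4 flavors as pigeonholes.
The worst case takes 4 jellybeans of each flavor without reaching 5 of any: 4 × 4 = 16.
The next jellybean must bring some flavor to 5, so 16 + 1 = 17.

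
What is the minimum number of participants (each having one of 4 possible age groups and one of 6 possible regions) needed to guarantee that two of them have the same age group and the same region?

25

There are 4 × 6 = 24 (age group, region) combinations acting as pigeonholes.
With 24 participants we could place one in each, avoiding any repeat.
One more forces some (age group, region) pair to hold 2, so 24 + 1 = 25.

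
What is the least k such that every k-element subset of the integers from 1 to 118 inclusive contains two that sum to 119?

Partition {1, …, 118} into 59 pairs: {1,118}, {2,117}, …, {59,60}.
Choosing 59 integers — say the integers 1 through 59 — takes one from each pair and avoids the property.
Choosing 60 forces two into the same pair by pigeonhole, and those sum to 119. So 60.

60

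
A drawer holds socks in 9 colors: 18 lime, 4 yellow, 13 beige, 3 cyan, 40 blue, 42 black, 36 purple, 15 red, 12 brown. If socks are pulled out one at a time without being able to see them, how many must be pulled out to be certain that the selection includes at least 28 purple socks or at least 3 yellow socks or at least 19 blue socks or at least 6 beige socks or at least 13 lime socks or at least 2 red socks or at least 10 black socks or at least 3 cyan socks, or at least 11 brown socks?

The worst case stops just short of every target: 12 lime, 2 yellow, 5 beige, 2 cyan, 18 blue, 9 black, 27 purple, 1 red, 10 brown — 12 + 2 + 5 + 2 + 18 + 9 + 27 + 1 + 10 = 86 socks.
One more sock must push some color to its target, so 86 + 1 = 87.

87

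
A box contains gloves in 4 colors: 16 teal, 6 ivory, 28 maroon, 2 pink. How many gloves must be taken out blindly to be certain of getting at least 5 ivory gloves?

51

The worst case draws every non-ivory glove first: 16 + 28 + 2 = 46.
The next 5 draws are then forced to be ivory, giving 46 + 5 = 51.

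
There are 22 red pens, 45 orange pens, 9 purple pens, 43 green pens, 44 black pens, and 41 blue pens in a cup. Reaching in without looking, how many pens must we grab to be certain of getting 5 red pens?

187

The worst case draws every non-red pen first: 45 + 9 + 43 + 44 + 41 = 182.
The next 5 draws are then forced to be red, giving 182 + 5 = 187.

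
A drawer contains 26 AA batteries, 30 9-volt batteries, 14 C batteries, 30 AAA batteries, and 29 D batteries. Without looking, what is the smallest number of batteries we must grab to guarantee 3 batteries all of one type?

The worst case takes 2 batteries of each type without reaching 3 of any: 5 × 2 = 10.
The next battery must bring some type to 3, so 10 + 1 = 11.

11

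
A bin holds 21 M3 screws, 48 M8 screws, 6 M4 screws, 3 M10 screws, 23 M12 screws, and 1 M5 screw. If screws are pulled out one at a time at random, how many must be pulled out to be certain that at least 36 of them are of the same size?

Treat the 6 sizes as pigeonholes.
In the worst case we take at most 35 of each size, but all 21 M3, all 6 M4, all 3 M10, all 23 M12, and all 1 M5 (fewer than 35), giving 21 + 35 + 6 + 3 + 23 + 1 = 89.
One more screw then forces some size to 36, so 89 + 1 = 90.

90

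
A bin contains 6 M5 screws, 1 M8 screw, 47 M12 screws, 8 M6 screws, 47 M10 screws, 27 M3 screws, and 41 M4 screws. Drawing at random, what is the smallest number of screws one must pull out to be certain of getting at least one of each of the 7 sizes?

The hardest size to obtain is M8: we could draw every other screw first — 177 − 1 = 176 screws — without a single M8 one.
The next draw must be M8, so 176 + 1 = 177.

177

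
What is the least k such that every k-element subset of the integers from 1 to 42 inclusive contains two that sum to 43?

22

Partition {1, …, 42} into 21 pairs: {1,42}, {2,41}, …, {21,22}.
Choosing 21 integers — say the integers 1 through 21 — takes one from each pair and avoids the property.
Choosing 22 forces two into the same pair by pigeonhole, and those sum to 43. So 22.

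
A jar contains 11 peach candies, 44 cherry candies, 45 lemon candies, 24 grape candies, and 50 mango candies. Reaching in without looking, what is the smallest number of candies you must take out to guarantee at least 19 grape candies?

169

The worst case draws every non-grape candy first: 11 + 44 + 45 + 50 = 150.
The next 19 draws are then forced to be grape, giving 150 + 19 = 169.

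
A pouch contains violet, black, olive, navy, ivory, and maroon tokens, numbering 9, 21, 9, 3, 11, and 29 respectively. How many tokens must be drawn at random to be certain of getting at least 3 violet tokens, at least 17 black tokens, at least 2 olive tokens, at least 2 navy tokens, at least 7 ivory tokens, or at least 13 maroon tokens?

39

Each of the 6 colors has its own threshold; avoid all of them simultaneously.
The worst case stops just short of every target: 2 violet, 16 black, 1 olive, 1 navy, 6 ivory, 12 maroon — 2 + 16 + 1 + 1 + 6 + 12 = 38 tokens.
One more token must push some color to its target, so 38 + 1 = 39.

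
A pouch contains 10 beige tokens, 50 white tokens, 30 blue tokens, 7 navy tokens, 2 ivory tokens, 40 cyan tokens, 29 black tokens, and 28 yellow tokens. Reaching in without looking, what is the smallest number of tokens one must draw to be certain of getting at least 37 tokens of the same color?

In the worst case we take at most 36 of each color, but all 10 beige, all 30 blue, all 7 navy, all 2 ivory, all 29 black, and all 28 yellow (fewer than 36), giving 10 + 36 + 30 + 7 + 2 + 36 + 29 + 28 = 178.
One more token then forces some color to 37, so 178 + 1 = 179.

179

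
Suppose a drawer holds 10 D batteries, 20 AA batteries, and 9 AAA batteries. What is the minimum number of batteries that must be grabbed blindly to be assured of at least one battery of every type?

31

The hardest type to obtain is AAA: we could draw every other battery first — 39 − 9 = 30 batteries — without a single AAA one.
The next draw must be AAA, so 30 + 1 = 31.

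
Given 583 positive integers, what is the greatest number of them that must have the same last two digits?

6

The 583 positive integers fall into 100 possible two-digit endings.
If each of the 100 possible two-digit endings held at most 5, the total would be at most 100 × 5 = 500 < 583, a contradiction.
So at least one holds ⌈583/100⌉ = 6.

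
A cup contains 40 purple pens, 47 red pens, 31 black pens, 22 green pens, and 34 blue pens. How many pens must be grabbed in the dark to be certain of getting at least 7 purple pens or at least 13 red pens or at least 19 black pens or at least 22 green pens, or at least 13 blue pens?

70

The worst case stops just short of every target: 6 purple, 12 red, 18 black, 21 green, 12 blue — 6 + 12 + 18 + 21 + 12 = 69 pens.
One more pen must push some ink color to its target, so 69 + 1 = 70.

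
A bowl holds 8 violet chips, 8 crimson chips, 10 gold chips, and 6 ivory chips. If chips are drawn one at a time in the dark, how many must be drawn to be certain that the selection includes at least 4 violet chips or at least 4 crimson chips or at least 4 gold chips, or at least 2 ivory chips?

11

The worst case stops just short of every target: 3 violet, 3 crimson, 3 gold, 1 ivory — 3 + 3 + 3 + 1 = 10 chips.
One more chip must push some color to its target, so 10 + 1 = 11.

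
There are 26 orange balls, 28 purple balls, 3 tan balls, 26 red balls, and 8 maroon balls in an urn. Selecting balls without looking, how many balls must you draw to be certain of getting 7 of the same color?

In the worst case we take at most 6 of each color, but all 3 tan (fewer than 6), giving 6 + 6 + 3 + 6 + 6 = 27.
One more ball then forces some color to 7, so 27 + 1 = 28.

28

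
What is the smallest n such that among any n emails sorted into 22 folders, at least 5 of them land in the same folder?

89

There are 22 folders acting as pigeonholes.
With 22 × 4 = 88 emails we could place exactly 4 in each, with no class reaching 5.
One more forces some class to hold 5, so 88 + 1 = 89.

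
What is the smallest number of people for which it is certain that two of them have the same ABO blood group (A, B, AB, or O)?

5

There are 4 ABO blood groups acting as pigeonholes.
With 4 people we could place one in each, avoiding any repeat.
One more forces some class to hold 2, so 4 + 1 = 5.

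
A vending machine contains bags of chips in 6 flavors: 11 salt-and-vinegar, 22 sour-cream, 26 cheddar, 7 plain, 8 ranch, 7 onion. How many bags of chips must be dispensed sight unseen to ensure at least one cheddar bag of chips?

56

The worst case draws every non-cheddar bag of chips first: 11 + 22 + 7 + 8 + 7 = 55.
The next draw is then forced to be cheddar, giving 55 + 1 = 56.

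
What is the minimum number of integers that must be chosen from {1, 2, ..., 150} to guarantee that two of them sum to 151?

Partition {1, …, 150} into 75 pairs: {1,150}, {2,149}, …, {75,76}.
Choosing 75 integers — say the integers 1 through 75 — takes one from each pair and avoids the property.
Choosing 76 forces two into the same pair by pigeonhole, and those sum to 151. So 76.

76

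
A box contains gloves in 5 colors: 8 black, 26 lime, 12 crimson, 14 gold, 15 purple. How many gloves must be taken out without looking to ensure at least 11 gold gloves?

72

To avoid gold gloves as long as possible, exhaust the other 4 colors first.
The worst case draws every non-gold glove first: 8 + 26 + 12 + 15 = 61.
The next 11 draws are then forced to be gold, giving 61 + 11 = 72.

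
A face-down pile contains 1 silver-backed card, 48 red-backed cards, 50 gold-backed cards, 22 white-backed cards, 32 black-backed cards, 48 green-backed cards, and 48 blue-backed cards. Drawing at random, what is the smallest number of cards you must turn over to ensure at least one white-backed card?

To avoid white-backed cards as long as possible, exhaust the other 6 back colors first.
The worst case draws every non-white-backed card first: 1 + 48 + 50 + 32 + 48 + 48 = 227.
The next draw is then forced to be white-backed, giving 227 + 1 = 228.

228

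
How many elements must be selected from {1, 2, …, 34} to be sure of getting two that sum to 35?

18

Partition {1, …, 34} into 17 pairs: {1,34}, {2,33}, …, {17,18}.
Choosing 17 integers — say the integers 1 through 17 — takes one from each pair and avoids the property.
Choosing 18 forces two into the same pair by pigeonhole, and those sum to 35. So 18.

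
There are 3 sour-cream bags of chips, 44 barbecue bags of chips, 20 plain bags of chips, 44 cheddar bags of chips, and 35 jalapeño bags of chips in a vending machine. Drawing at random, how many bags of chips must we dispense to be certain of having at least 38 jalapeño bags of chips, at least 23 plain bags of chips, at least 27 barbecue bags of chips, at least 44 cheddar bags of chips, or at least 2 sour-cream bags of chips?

126

The worst case stops just short of every target: 1 sour-cream, 26 barbecue, all 20 plain, 43 cheddar, all 35 jalapeño — 1 + 26 + 20 + 43 + 35 = 125 bags of chips.
One more bag of chips must push some flavor to its target, so 125 + 1 = 126.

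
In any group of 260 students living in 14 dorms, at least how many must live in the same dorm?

The 260 students fall into 14 dorms.
If each of the 14 dorms held at most 18, the total would be at most 14 × 18 = 252 < 260, a contradiction.
So at least one holds ⌈260/14⌉ = 19.

19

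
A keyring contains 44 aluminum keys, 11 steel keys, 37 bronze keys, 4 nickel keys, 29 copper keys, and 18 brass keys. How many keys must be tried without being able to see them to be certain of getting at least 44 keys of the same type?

143

In the worst case we take at most 43 of each type, but all 11 steel, all 37 bronze, all 4 nickel, all 29 copper, and all 18 brass (fewer than 43), giving 43 + 11 + 37 + 4 + 29 + 18 = 142.
One more key then forces some type to 44, so 142 + 1 = 143.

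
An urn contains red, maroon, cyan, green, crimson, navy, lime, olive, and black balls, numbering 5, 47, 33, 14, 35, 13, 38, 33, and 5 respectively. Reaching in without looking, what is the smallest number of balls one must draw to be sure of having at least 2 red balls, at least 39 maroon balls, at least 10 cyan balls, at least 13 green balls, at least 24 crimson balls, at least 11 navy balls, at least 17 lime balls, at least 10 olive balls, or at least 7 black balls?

The worst case stops just short of every target: 1 red, 38 maroon, 9 cyan, 12 green, 23 crimson, 10 navy, 16 lime, 9 olive, all 5 black — 1 + 38 + 9 + 12 + 23 + 10 + 16 + 9 + 5 = 123 balls.
One more ball must push some color to its target, so 123 + 1 = 124.

124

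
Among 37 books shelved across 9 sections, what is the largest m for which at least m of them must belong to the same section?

The 37 books fall into 9 sections.
If each of the 9 sections held at most 4, the total would be at most 9 × 4 = 36 < 37, a contradiction.
So at least one holds ⌈37/9⌉ = 5.

5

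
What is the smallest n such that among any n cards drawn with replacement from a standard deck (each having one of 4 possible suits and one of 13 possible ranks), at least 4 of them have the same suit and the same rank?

157

There are 4 × 13 = 52 (suit, rank) combinations acting as pigeonholes.
With 52 × 3 = 156 cards drawn with replacement from a standard deck we could place exactly 3 in each, with no (suit, rank) pair reaching 4.
One more forces some (suit, rank) pair to hold 4, so 156 + 1 = 157.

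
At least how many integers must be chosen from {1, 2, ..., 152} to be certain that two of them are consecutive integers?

Partition {1, …, 152} into 76 pairs: {1,2}, {3,4}, …, {151,152}.
Choosing 76 integers — say the 76 even numbers 2, 4, …, 152 — takes one from each pair and avoids the property.
Choosing 77 forces two into the same pair by pigeonhole, and those are consecutive. So 77.

77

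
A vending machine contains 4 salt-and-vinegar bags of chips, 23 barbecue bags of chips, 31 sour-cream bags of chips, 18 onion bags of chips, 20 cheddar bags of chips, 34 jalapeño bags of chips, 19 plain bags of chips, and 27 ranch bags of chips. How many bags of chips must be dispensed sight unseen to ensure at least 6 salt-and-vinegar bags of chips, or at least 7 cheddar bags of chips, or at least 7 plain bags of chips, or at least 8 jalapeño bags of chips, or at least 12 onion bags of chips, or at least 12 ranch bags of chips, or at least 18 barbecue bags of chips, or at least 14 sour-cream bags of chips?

The worst case stops just short of every target: all 4 salt-and-vinegar, 17 barbecue, 13 sour-cream, 11 onion, 6 cheddar, 7 jalapeño, 6 plain, 11 ranch — 4 + 17 + 13 + 11 + 6 + 7 + 6 + 11 = 75 bags of chips.
One more bag of chips must push some flavor to its target, so 75 + 1 = 76.

76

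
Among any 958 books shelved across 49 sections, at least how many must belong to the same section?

The 958 books fall into 49 sections.
If each of the 49 sections held at most 19, the total would be at most 49 × 19 = 931 < 958, a contradiction.
So at least one holds ⌈958/49⌉ = 20.

20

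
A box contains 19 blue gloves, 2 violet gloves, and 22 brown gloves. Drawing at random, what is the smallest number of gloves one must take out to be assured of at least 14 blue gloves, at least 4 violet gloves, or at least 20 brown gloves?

35

The worst case stops just short of every target: 13 blue, all 2 violet, 19 brown — 13 + 2 + 19 = 34 gloves.
One more glove must push some color to its target, so 34 + 1 = 35.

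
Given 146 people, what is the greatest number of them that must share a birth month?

The 146 people fall into 12 months of the year.
If each of the 12 months of the year held at most 12, the total would be at most 12 × 12 = 144 < 146, a contradiction.
So at least one holds ⌈146/12⌉ = 13.

13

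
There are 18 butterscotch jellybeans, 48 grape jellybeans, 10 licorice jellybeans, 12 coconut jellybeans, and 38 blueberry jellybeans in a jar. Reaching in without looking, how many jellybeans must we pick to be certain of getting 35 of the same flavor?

109

Treat the 5 flavors as pigeonholes.
In the worst case we take at most 34 of each flavor, but all 18 butterscotch, all 10 licorice, and all 12 coconut (fewer than 34), giving 18 + 34 + 10 + 12 + 34 = 108.
One more jellybean then forces some flavor to 35, so 108 + 1 = 109.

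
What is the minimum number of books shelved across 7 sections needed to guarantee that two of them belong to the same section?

There are 7 sections acting as pigeonholes.
With 7 books we could place one in each, avoiding any repeat.
One more forces some class to hold 2, so 7 + 1 = 8.

8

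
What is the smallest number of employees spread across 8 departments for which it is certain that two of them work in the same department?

9

There are 8 departments acting as pigeonholes.
With 8 employees we could place one in each, avoiding any repeat.
One more forces some class to hold 2, so 8 + 1 = 9.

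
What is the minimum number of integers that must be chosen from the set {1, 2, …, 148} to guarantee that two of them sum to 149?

Partition {1, …, 148} into 74 pairs: {1,148}, {2,147}, …, {74,75}.
Choosing 74 integers — say the integers 1 through 74 — takes one from each pair and avoids the property.
Choosing 75 forces two into the same pair by pigeonhole, and those sum to 149. So 75.

75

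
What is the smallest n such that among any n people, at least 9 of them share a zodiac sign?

97

There are 12 zodiac signs acting as pigeonholes.
With 12 × 8 = 96 people we could place exactly 8 in each, with no class reaching 9.
One more forces some class to hold 9, so 96 + 1 = 97.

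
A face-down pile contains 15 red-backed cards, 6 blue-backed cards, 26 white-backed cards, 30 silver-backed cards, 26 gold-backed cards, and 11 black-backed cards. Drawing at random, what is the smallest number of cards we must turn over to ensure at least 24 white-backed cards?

112

The worst case draws every non-white-backed card first: 15 + 6 + 30 + 26 + 11 = 88.
The next 24 draws are then forced to be white-backed, giving 88 + 24 = 112.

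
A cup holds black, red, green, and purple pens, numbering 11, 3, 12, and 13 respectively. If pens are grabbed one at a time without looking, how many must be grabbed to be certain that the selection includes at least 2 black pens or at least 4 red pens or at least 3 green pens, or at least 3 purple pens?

9

The worst case stops just short of every target: 1 black, 3 red, 2 green, 2 purple — 1 + 3 + 2 + 2 = 8 pens.
One more pen must push some ink color to its target, so 8 + 1 = 9.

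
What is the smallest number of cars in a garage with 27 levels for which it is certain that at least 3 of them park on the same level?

55

There are 27 levels acting as pigeonholes.
With 27 × 2 = 54 cars we could place exactly 2 in each, with no class reaching 3.
One more forces some class to hold 3, so 54 + 1 = 55.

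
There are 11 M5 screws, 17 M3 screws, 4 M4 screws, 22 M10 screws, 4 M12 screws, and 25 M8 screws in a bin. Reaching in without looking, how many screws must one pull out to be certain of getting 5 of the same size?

Treat the 6 sizes as pigeonholes.
The worst case takes 4 screws of each size without reaching 5 of any: 6 × 4 = 24.
The next screw must bring some size to 5, so 24 + 1 = 25.

25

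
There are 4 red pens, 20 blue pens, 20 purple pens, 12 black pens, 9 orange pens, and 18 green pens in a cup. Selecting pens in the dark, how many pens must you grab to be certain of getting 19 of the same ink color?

80

In the worst case we take at most 18 of each ink color, but all 4 red, all 12 black, and all 9 orange (fewer than 18), giving 4 + 18 + 18 + 12 + 9 + 18 = 79.
One more pen then forces some ink color to 19, so 79 + 1 = 80.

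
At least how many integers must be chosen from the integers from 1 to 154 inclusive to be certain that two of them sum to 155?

78

Partition {1, …, 154} into 77 pairs: {1,154}, {2,153}, …, {77,78}.
Choosing 77 integers — say the integers 1 through 77 — takes one from each pair and avoids the property.
Choosing 78 forces two into the same pair by pigeonhole, and those sum to 155. So 78.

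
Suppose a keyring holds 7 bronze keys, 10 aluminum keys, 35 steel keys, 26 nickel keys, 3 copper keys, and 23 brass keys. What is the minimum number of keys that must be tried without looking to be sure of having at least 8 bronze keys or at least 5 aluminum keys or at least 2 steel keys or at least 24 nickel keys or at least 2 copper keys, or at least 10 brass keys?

46

The worst case stops just short of every target: 7 bronze, 4 aluminum, 1 steel, 23 nickel, 1 copper, 9 brass — 7 + 4 + 1 + 23 + 1 + 9 = 45 keys.
One more key must push some type to its target, so 45 + 1 = 46.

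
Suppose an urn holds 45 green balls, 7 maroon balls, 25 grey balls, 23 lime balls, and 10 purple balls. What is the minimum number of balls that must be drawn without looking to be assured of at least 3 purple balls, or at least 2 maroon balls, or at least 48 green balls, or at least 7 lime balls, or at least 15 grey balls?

Each of the 5 colors has its own threshold; avoid all of them simultaneously.
The worst case stops just short of every target: all 45 green, 1 maroon, 14 grey, 6 lime, 2 purple — 45 + 1 + 14 + 6 + 2 = 68 balls.
One more ball must push some color to its target, so 68 + 1 = 69.

69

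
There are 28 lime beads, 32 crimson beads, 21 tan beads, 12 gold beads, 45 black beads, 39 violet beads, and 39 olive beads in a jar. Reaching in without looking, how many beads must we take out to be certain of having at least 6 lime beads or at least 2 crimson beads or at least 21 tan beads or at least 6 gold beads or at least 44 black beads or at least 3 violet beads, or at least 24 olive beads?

100

Each of the 7 colors has its own threshold; avoid all of them simultaneously.
The worst case stops just short of every target: 5 lime, 1 crimson, 20 tan, 5 gold, 43 black, 2 violet, 23 olive — 5 + 1 + 20 + 5 + 43 + 2 + 23 = 99 beads.
One more bead must push some color to its target, so 99 + 1 = 100.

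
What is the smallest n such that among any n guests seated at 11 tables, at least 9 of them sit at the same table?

89

There are 11 tables acting as pigeonholes.
With 11 × 8 = 88 guests we could place exactly 8 in each, with no class reaching 9.
One more forces some class to hold 9, so 88 + 1 = 89.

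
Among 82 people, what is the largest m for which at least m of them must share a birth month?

The 82 people fall into 12 months of the year.
If each of the 12 months of the year held at most 6, the total would be at most 12 × 6 = 72 < 82, a contradiction.
So at least one holds ⌈82/12⌉ = 7.

7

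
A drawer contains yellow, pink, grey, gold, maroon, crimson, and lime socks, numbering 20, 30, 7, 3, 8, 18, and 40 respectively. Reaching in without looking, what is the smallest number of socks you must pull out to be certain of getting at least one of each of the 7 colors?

124

The hardest color to obtain is gold: we could draw every other sock first — 126 − 3 = 123 socks — without a single gold one.
The next draw must be gold, so 123 + 1 = 124.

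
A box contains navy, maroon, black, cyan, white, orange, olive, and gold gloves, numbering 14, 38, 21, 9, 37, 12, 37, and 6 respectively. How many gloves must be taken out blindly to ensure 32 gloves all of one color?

156

In the worst case we take at most 31 of each color, but all 14 navy, all 21 black, all 9 cyan, all 12 orange, and all 6 gold (fewer than 31), giving 14 + 31 + 21 + 9 + 31 + 12 + 31 + 6 = 155.
One more glove then forces some color to 32, so 155 + 1 = 156.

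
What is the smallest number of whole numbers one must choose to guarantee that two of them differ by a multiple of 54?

55

Two integers differ by a multiple of 54 exactly when they share a remainder mod 54.
There are 54 residue classes mod 54, so 54 integers can all lie in distinct classes.
One more integer must repeat a residue, giving a difference divisible by 54. So n = 54 + 1 = 55.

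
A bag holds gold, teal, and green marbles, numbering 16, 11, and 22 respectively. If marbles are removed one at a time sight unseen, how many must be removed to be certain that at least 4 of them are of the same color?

10

The worst case takes 3 marbles of each color without reaching 4 of any: 3 × 3 = 9.
The next marble must bring some color to 4, so 9 + 1 = 10.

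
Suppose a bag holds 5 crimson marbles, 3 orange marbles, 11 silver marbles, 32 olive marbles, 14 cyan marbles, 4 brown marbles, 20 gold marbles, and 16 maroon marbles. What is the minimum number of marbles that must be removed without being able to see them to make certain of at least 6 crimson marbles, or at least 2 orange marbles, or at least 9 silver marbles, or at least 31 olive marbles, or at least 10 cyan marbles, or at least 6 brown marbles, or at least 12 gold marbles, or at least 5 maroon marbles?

73

The worst case stops just short of every target: 5 crimson, 1 orange, 8 silver, 30 olive, 9 cyan, all 4 brown, 11 gold, 4 maroon — 5 + 1 + 8 + 30 + 9 + 4 + 11 + 4 = 72 marbles.
One more marble must push some color to its target, so 72 + 1 = 73.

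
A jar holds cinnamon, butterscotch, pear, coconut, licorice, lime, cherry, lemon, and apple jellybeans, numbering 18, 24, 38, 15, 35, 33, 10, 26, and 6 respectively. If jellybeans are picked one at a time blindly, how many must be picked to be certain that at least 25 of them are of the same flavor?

170

Treat the 9 flavors as pigeonholes.
In the worst case we take at most 24 of each flavor, but all 18 cinnamon, all 15 coconut, all 10 cherry, and all 6 apple (fewer than 24), giving 18 + 24 + 24 + 15 + 24 + 24 + 10 + 24 + 6 = 169.
One more jellybean then forces some flavor to 25, so 169 + 1 = 170.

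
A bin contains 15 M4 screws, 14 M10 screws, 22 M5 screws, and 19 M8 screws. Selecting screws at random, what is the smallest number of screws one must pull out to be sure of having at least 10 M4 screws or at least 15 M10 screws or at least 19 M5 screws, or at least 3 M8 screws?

44

The worst case stops just short of every target: 9 M4, 14 M10, 18 M5, 2 M8 — 9 + 14 + 18 + 2 = 43 screws.
One more screw must push some size to its target, so 43 + 1 = 44.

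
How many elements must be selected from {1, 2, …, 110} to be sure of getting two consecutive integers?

56

Partition {1, …, 110} into 55 pairs: {1,2}, {3,4}, …, {109,110}.
Choosing 55 integers — say the 55 even numbers 2, 4, …, 110 — takes one from each pair and avoids the property.
Choosing 56 forces two into the same pair by pigeonhole, and those are consecutive. So 56.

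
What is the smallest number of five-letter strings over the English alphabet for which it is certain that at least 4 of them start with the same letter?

There are 26 possible first letters acting as pigeonholes.
With 26 × 3 = 78 five-letter strings over the English alphabet we could place exactly 3 in each, with no class reaching 4.
One more forces some class to hold 4, so 78 + 1 = 79.

79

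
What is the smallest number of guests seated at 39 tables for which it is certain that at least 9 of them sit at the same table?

There are 39 tables acting as pigeonholes.
With 39 × 8 = 312 guests we could place exactly 8 in each, with no class reaching 9.
One more forces some class to hold 9, so 312 + 1 = 313.

313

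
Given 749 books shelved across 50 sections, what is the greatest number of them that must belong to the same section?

15

The 749 books fall into 50 sections.
If each of the 50 sections held at most 14, the total would be at most 50 × 14 = 700 < 749, a contradiction.
So at least one holds ⌈749/50⌉ = 15.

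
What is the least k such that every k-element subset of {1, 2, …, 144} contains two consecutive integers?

73

Partition {1, …, 144} into 72 pairs: {1,2}, {3,4}, …, {143,144}.
Choosing 72 integers — say the 72 even numbers 2, 4, …, 144 — takes one from each pair and avoids the property.
Choosing 73 forces two into the same pair by pigeonhole, and those are consecutive. So 73.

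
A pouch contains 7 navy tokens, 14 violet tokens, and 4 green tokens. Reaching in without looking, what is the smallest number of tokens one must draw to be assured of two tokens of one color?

4

The worst case takes 1 token of each color without reaching 2 of any: 3 × 1 = 3.
The next token must bring some color to 2, so 3 + 1 = 4.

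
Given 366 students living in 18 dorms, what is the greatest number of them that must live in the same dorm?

If each of the 18 dorms held at most 20, the total would be at most 18 × 20 = 360 < 366, a contradiction.
So at least one holds ⌈366/18⌉ = 21.

21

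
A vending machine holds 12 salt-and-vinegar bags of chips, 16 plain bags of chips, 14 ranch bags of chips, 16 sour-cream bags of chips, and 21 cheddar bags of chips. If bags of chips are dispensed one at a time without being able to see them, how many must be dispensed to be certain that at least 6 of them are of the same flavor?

26

The worst case takes 5 bags of chips of each flavor without reaching 6 of any: 5 × 5 = 25.
The next bag of chips must bring some flavor to 6, so 25 + 1 = 26.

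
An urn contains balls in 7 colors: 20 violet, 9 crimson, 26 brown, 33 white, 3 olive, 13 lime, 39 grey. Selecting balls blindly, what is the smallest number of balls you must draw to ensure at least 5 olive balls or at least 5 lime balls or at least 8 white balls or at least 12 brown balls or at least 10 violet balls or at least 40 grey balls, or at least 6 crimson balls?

79

The worst case stops just short of every target: 9 violet, 5 crimson, 11 brown, 7 white, all 3 olive, 4 lime, 39 grey — 9 + 5 + 11 + 7 + 3 + 4 + 39 = 78 balls.
One more ball must push some color to its target, so 78 + 1 = 79.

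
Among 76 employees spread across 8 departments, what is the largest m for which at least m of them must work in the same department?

10

The 76 employees fall into 8 departments.
If each of the 8 departments held at most 9, the total would be at most 8 × 9 = 72 < 76, a contradiction.
So at least one holds ⌈76/8⌉ = 10.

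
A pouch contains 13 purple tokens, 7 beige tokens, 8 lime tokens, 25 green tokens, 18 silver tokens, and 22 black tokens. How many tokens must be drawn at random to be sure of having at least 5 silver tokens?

To avoid silver tokens as long as possible, exhaust the other 5 colors first.
The worst case draws every non-silver token first: 13 + 7 + 8 + 25 + 22 = 75.
The next 5 draws are then forced to be silver, giving 75 + 5 = 80.

80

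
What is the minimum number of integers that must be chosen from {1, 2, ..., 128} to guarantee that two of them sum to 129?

65

Partition {1, …, 128} into 64 pairs: {1,128}, {2,127}, …, {64,65}.
Choosing 64 integers — say the integers 1 through 64 — takes one from each pair and avoids the property.
Choosing 65 forces two into the same pair by pigeonhole, and those sum to 129. So 65.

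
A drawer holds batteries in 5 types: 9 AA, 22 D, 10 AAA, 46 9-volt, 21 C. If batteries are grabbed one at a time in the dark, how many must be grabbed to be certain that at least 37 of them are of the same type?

Treat the 5 types as pigeonholes.
In the worst case we take at most 36 of each type, but all 9 AA, all 22 D, all 10 AAA, and all 21 C (fewer than 36), giving 9 + 22 + 10 + 36 + 21 = 98.
One more battery then forces some type to 37, so 98 + 1 = 99.

99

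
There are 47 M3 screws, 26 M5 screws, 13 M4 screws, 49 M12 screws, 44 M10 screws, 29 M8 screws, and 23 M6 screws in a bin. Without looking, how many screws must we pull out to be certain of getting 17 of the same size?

110

In the worst case we take at most 16 of each size, but all 13 M4 (fewer than 16), giving 16 + 16 + 13 + 16 + 16 + 16 + 16 = 109.
One more screw then forces some size to 17, so 109 + 1 = 110.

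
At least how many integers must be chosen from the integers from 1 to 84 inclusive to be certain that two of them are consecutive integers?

Partition {1, …, 84} into 42 pairs: {1,2}, {3,4}, …, {83,84}.
Choosing 42 integers — say the 42 even numbers 2, 4, …, 84 — takes one from each pair and avoids the property.
Choosing 43 forces two into the same pair by pigeonhole, and those are consecutive. So 43.

43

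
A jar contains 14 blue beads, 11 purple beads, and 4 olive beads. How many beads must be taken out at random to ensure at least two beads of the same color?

4

The worst case takes 1 bead of each color without reaching 2 of any: 3 × 1 = 3.
The next bead must bring some color to 2, so 3 + 1 = 4.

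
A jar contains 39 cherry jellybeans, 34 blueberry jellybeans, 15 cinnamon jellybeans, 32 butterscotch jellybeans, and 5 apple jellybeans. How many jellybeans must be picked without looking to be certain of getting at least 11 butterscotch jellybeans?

The worst case draws every non-butterscotch jellybean first: 39 + 34 + 15 + 5 = 93.
The next 11 draws are then forced to be butterscotch, giving 93 + 11 = 104.

104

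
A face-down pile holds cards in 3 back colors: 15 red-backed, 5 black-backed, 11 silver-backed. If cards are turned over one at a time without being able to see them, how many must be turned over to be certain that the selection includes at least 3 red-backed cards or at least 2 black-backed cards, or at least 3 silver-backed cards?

6

Each of the 3 back colors has its own threshold; avoid all of them simultaneously.
The worst case stops just short of every target: 2 red-backed, 1 black-backed, 2 silver-backed — 2 + 1 + 2 = 5 cards.
One more card must push some back color to its target, so 5 + 1 = 6.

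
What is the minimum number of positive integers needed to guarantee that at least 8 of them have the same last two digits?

There are 100 possible two-digit endings acting as pigeonholes.
With 100 × 7 = 700 positive integers we could place exactly 7 in each, with no class reaching 8.
One more forces some class to hold 8, so 700 + 1 = 701.

701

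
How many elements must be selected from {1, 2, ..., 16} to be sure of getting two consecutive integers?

Partition {1, …, 16} into 8 pairs: {1,2}, {3,4}, …, {15,16}.
Choosing 8 integers — say the 8 even numbers 2, 4, …, 16 — takes one from each pair and avoids the property.
Choosing 9 forces two into the same pair by pigeonhole, and those are consecutive. So 9.

9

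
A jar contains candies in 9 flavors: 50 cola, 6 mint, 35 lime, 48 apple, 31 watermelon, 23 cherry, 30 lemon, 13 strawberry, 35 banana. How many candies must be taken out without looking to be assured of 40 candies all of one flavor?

252

In the worst case we take at most 39 of each flavor, but all 6 mint, all 35 lime, all 31 watermelon, all 23 cherry, all 30 lemon, all 13 strawberry, and all 35 banana (fewer than 39), giving 39 + 6 + 35 + 39 + 31 + 23 + 30 + 13 + 35 = 251.
One more candy then forces some flavor to 40, so 251 + 1 = 252.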